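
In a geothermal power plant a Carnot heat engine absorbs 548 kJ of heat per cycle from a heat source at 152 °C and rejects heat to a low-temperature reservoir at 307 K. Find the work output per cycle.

T_H = 152 °C → 152 + 273.15 = 425.15 K.
η_rev = 1 − T_C/T_H = 1 − 307.00/425.15 = 0.2779.
W = η·Q_H = 0.2779 × 548 = 152 kJ.

W ≈ 152 kJ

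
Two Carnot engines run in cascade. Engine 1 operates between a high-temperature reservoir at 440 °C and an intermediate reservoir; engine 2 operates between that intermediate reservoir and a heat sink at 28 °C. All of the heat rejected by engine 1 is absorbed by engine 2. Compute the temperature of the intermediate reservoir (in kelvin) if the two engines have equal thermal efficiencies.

T_m ≈ 463 K

T_H = 440 °C → 440 + 273.15 = 713.15 K.
T_C = 28 °C → 28 + 273.15 = 301.15 K.
Equal efficiencies require 1 − T_m/T_H = 1 − T_C/T_m, i.e. T_m/T_H = T_C/T_m, so T_m = √(T_H·T_C) = √(713.15 × 301.15) = 463 K.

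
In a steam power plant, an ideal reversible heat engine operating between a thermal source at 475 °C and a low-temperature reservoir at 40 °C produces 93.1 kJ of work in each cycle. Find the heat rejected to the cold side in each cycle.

Q_C ≈ 67.02 kJ

T_H = 475 °C → 475 + 273.15 = 748.15 K.
T_C = 40 °C → 40 + 273.15 = 313.15 K.
Carnot efficiency: η = 1 − T_C/T_H = 1 − 313.15/748.15 = 0.5814.
Since Q_C/Q_H = T_C/T_H and Q_H = W/η, Q_C = W·T_C/(T_H − T_C) = 93.1 × 313.15/435.00 = 67.02 kJ.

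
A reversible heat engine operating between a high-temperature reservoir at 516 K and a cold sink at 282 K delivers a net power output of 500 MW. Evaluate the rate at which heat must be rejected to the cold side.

Q̇_C ≈ 603 MW

The Carnot efficiency is η = 1 − T_C/T_H = 1 − 282.00/516.00 = 0.4535.
Since Q_C/Q_H = T_C/T_H and Q_H = W/η, Q_C = W·T_C/(T_H − T_C) = 500 × 282.00/234.00 = 603 MW.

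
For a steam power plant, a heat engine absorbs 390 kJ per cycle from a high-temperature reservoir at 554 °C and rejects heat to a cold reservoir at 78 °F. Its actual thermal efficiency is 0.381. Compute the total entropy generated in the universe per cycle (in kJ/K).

T_H = 554 °C → 554 + 273.15 = 827.15 K.
T_C = 78 °F → (78 − 32) × 5/9 = 25.56 °C = 298.71 K.
W = η·Q_H = 0.381 × 390 = 148.6 kJ, so Q_C = Q_H − W = 241.4 kJ.
The hot reservoir loses entropy Q_H/T_H = 390/827.15 = 0.4715 kJ/K; the cold reservoir gains Q_C/T_C = 241.4/298.71 = 0.8082 kJ/K.
ΔS_univ = −Q_H/T_H + Q_C/T_C = 0.337 kJ/K (> 0, since η = 0.381 < η_Carnot = 0.639).

ΔS_univ ≈ 0.337 kJ/K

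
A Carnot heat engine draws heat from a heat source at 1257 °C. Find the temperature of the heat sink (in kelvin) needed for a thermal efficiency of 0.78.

T_H = 1257 °C → 1257 + 273.15 = 1530.15 K.
From η = 1 − T_C/T_H, T_C = T_H·(1 − η) = 1530.15 × (1 − 0.78) = 337 K.

T_C ≈ 337 K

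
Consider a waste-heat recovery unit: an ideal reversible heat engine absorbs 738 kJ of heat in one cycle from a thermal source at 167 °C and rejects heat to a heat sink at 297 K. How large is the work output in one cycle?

T_H = 167 °C → 167 + 273.15 = 440.15 K.
η_rev = 1 − T_C/T_H = 1 − 297.00/440.15 = 0.3252.
W = η·Q_H = 0.3252 × 738 = 240 kJ.

W ≈ 240 kJ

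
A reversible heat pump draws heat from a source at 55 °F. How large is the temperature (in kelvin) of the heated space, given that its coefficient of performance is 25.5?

T_C = 55 °F → (55 − 32) × 5/9 = 12.78 °C = 285.93 K.
COP_HP = T_H/(T_H − T_C) ⇒ T_H = T_C·COP_HP/(COP_HP − 1) = 285.93 × 25.5/(25.5 − 1) = 298 K.

T_H ≈ 298 K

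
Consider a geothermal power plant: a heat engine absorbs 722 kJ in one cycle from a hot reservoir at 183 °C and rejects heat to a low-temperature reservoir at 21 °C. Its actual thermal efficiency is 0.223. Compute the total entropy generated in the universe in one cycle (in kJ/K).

ΔS_univ ≈ 0.3244 kJ/K

T_H = 183 °C → 183 + 273.15 = 456.15 K.
T_C = 21 °C → 21 + 273.15 = 294.15 K.
W = η·Q_H = 0.223 × 722 = 161.0 kJ, so Q_C = Q_H − W = 561.0 kJ.
The hot reservoir loses entropy Q_H/T_H = 722/456.15 = 1.583 kJ/K; the cold reservoir gains Q_C/T_C = 561.0/294.15 = 1.907 kJ/K.
ΔS_univ = −Q_H/T_H + Q_C/T_C = 0.3244 kJ/K (> 0, since η = 0.223 < η_Carnot = 0.355).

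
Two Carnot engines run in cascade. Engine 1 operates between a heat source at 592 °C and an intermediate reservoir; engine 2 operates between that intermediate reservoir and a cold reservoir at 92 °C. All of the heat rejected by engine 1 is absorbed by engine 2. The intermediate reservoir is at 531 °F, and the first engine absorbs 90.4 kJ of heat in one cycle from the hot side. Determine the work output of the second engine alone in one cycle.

T_H = 592 °C → 592 + 273.15 = 865.15 K.
T_C = 92 °C → 92 + 273.15 = 365.15 K.
T_m = 531 °F → (531 − 32) × 5/9 = 277.22 °C = 550.37 K.
Heat entering the second stage: Q_m = Q_H·(T_m/T_H) = 90.4 × 550.37/865.15 = 57.5 kJ.
Second-stage efficiency η₂ = 1 − T_C/T_m = 1 − 365.15/550.37 = 0.3365, so W₂ = η₂·Q_m = 19.4 kJ.

W₂ ≈ 19.4 kJ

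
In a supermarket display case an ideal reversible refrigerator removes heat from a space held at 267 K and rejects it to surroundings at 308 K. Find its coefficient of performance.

COP_R = T_C/(T_H − T_C) = 267.00/(308.00 − 267.00) = 6.51.

COP_R ≈ 6.51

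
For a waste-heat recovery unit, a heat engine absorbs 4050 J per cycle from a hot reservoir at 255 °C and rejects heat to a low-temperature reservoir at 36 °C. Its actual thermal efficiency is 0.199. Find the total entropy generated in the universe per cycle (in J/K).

T_H = 255 °C → 255 + 273.15 = 528.15 K.
T_C = 36 °C → 36 + 273.15 = 309.15 K.
W = η·Q_H = 0.199 × 4050 = 806.0 J, so Q_C = Q_H − W = 3244 J.
Reservoir entropy changes: ΔS_H = −Q_H/T_H = −4050/528.15 = -7.668 J/K and ΔS_C = +Q_C/T_C = 3244/309.15 = 10.49 J/K.
ΔS_univ = −Q_H/T_H + Q_C/T_C = 2.825 J/K (> 0, since η = 0.199 < η_Carnot = 0.415).

ΔS_univ ≈ 2.825 J/K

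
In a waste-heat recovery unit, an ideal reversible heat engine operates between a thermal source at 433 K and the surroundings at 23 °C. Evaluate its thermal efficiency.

T_C = 23 °C → 23 + 273.15 = 296.15 K.
η_rev = 1 − T_C/T_H = 1 − 296.15/433.00 = 0.316.

η ≈ 0.316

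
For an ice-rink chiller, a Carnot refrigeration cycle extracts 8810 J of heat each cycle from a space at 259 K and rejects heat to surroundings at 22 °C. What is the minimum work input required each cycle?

W_in ≈ 1230 J

T_H = 22 °C → 22 + 273.15 = 295.15 K.
For a reversible refrigerator, COP_R = T_C/(T_H − T_C) = 259.00/36.15 = 7.1646.
W = Q_C/COP_R = 8810/7.1646 = 1230 J.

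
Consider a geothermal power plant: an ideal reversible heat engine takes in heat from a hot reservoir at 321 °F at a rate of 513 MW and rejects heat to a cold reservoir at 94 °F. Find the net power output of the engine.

Ẇ ≈ 149.2 MW

T_H = 321 °F → (321 − 32) × 5/9 = 160.56 °C = 433.71 K.
T_C = 94 °F → (94 − 32) × 5/9 = 34.44 °C = 307.59 K.
For a reversible engine, η = 1 − T_C/T_H = 1 − 307.59/433.71 = 0.2908.
W = η·Q_H = 0.2908 × 513 = 149.2 MW.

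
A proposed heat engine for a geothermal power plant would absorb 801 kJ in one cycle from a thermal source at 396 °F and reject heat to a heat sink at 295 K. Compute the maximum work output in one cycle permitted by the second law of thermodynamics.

W_max ≈ 303.9 kJ

T_H = 396 °F → (396 − 32) × 5/9 = 202.22 °C = 475.37 K.
No engine can exceed the Carnot limit: η_max = 1 − T_C/T_H = 1 − 295.00/475.37 = 0.3794.
W_max = η_max · Q_H = 0.3794 × 801 = 303.9 kJ.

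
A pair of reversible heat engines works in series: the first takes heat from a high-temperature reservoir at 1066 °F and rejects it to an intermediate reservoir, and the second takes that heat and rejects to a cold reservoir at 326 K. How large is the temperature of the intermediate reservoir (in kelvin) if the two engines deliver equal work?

T_H = 1066 °F → (1066 − 32) × 5/9 = 574.44 °C = 847.59 K.
For reversible stages Q_m = Q_H·(T_m/T_H). Setting W₁ = Q_H(1 − T_m/T_H) equal to W₂ = Q_m(1 − T_C/T_m) = Q_H·(T_m − T_C)/T_H gives T_H − T_m = T_m − T_C, so T_m = (T_H + T_C)/2 = (847.59 + 326.00)/2 = 586.8 K.

T_m ≈ 586.8 K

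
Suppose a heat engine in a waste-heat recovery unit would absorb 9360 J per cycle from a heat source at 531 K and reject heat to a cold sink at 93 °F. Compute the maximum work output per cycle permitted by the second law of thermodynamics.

T_C = 93 °F → (93 − 32) × 5/9 = 33.89 °C = 307.04 K.
The second-law ceiling is the Carnot efficiency, η_max = 1 − T_C/T_H = 1 − 307.04/531.00 = 0.4218.
W_max = η_max · Q_H = 0.4218 × 9360 = 3948 J.

W_max ≈ 3948 J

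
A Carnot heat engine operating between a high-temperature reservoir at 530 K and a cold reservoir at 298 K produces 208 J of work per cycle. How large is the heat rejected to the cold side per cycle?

Q_C ≈ 267 J

η_rev = 1 − T_C/T_H = 1 − 298.00/530.00 = 0.4377.
Since Q_C/Q_H = T_C/T_H and Q_H = W/η, Q_C = W·T_C/(T_H − T_C) = 208 × 298.00/232.00 = 267 J.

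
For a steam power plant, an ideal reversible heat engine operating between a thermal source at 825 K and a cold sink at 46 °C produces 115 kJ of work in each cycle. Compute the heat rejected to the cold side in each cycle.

Q_C ≈ 72.6 kJ

T_C = 46 °C → 46 + 273.15 = 319.15 K.
η_rev = 1 − T_C/T_H = 1 − 319.15/825.00 = 0.6132.
Since Q_C/Q_H = T_C/T_H and Q_H = W/η, Q_C = W·T_C/(T_H − T_C) = 115 × 319.15/505.85 = 72.6 kJ.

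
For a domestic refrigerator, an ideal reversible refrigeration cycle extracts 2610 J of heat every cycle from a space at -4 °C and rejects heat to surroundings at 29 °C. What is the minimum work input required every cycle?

W_in ≈ 320 J

T_H = 29 °C → 29 + 273.15 = 302.15 K.
T_C = -4 °C → -4 + 273.15 = 269.15 K.
For a reversible refrigerator, COP_R = T_C/(T_H − T_C) = 269.15/33.00 = 8.1561.
W = Q_C/COP_R = 2610/8.1561 = 320 J.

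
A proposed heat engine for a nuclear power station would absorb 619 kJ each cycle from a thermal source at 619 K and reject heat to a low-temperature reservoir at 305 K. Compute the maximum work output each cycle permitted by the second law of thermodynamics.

By the Carnot theorem, η_max = 1 − T_C/T_H = 1 − 305.00/619.00 = 0.5073.
W_max = η_max · Q_H = 0.5073 × 619 = 314 kJ.

W_max ≈ 314 kJ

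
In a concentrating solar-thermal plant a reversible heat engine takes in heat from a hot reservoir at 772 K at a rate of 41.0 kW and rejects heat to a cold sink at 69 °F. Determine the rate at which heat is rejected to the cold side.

T_C = 69 °F → (69 − 32) × 5/9 = 20.56 °C = 293.71 K.
For a reversible engine, η = 1 − T_C/T_H = 1 − 293.71/772.00 = 0.6196.
For a reversible cycle Q_C/Q_H = T_C/T_H, so Q_C = 41.0 × 293.71/772.00 = 15.6 kW.

Q̇_C ≈ 15.6 kW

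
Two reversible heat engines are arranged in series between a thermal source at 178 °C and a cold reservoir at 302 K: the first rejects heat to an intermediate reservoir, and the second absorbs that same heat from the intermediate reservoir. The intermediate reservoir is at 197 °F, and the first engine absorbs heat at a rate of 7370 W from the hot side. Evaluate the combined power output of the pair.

Ẇ_total ≈ 2440 W

T_H = 178 °C → 178 + 273.15 = 451.15 K.
Two reversible stages in series are equivalent to a single Carnot engine between T_H and T_C, so η_total = 1 − T_C/T_H = 1 − 302.00/451.15 = 0.3306.
W_total = η_total · Q_H = 0.3306 × 7370 = 2440 W.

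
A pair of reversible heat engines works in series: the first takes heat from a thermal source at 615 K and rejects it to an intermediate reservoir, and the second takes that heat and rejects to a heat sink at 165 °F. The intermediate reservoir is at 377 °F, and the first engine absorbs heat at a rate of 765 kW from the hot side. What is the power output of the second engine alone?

T_C = 165 °F → (165 − 32) × 5/9 = 73.89 °C = 347.04 K.
T_m = 377 °F → (377 − 32) × 5/9 = 191.67 °C = 464.82 K.
Heat entering the second stage: Q_m = Q_H·(T_m/T_H) = 765 × 464.82/615.00 = 578 kW.
Second-stage efficiency η₂ = 1 − T_C/T_m = 1 − 347.04/464.82 = 0.2534, so W₂ = η₂·Q_m = 147 kW.

Ẇ₂ ≈ 147 kW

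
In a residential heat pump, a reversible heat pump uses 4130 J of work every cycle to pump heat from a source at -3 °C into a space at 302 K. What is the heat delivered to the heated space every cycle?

T_C = -3 °C → -3 + 273.15 = 270.15 K.
COP_HP = T_H/(T_H − T_C) = 302.00/31.85 = 9.4819.
Q_H = COP_HP · W = 9.4819 × 4130 = 39200 J.

Q_H ≈ 39200 J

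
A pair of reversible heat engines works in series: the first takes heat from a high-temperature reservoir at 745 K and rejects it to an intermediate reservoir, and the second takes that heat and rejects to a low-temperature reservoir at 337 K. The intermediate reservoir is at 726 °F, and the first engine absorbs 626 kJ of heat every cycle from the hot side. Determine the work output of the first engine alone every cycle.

W₁ ≈ 72.5 kJ

T_m = 726 °F → (726 − 32) × 5/9 = 385.56 °C = 658.71 K.
First-stage efficiency η₁ = 1 − T_m/T_H = 1 − 658.71/745.00 = 0.1158.
W₁ = η₁·Q_H = 0.1158 × 626 = 72.5 kJ.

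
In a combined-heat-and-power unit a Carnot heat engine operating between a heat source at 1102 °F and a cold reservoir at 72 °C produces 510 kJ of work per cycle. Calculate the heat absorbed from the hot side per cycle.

T_H = 1102 °F → (1102 − 32) × 5/9 = 594.44 °C = 867.59 K.
T_C = 72 °C → 72 + 273.15 = 345.15 K.
The Carnot efficiency is η = 1 − T_C/T_H = 1 − 345.15/867.59 = 0.6022.
Q_H = W/η = 510/0.6022 = 847 kJ.

Q_H ≈ 847 kJ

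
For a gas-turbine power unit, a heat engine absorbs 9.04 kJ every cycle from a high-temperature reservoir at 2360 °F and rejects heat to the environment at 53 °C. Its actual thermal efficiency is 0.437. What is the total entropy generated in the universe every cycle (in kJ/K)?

T_H = 2360 °F → (2360 − 32) × 5/9 = 1293.33 °C = 1566.48 K.
T_C = 53 °C → 53 + 273.15 = 326.15 K.
W = η·Q_H = 0.437 × 9.04 = 3.950 kJ, so Q_C = Q_H − W = 5.090 kJ.
The hot reservoir loses entropy Q_H/T_H = 9.04/1566.48 = 0.005771 kJ/K; the cold reservoir gains Q_C/T_C = 5.090/326.15 = 0.01560 kJ/K.
ΔS_univ = −Q_H/T_H + Q_C/T_C = 0.009834 kJ/K (> 0, since η = 0.437 < η_Carnot = 0.792).

ΔS_univ ≈ 0.009834 kJ/K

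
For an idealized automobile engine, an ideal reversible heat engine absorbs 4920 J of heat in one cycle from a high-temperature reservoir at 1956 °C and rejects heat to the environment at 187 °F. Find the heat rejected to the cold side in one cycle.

Q_C ≈ 793 J

T_H = 1956 °C → 1956 + 273.15 = 2229.15 K.
T_C = 187 °F → (187 − 32) × 5/9 = 86.11 °C = 359.26 K.
For a reversible engine, η = 1 − T_C/T_H = 1 − 359.26/2229.15 = 0.8388.
For a reversible cycle Q_C/Q_H = T_C/T_H, so Q_C = 4920 × 359.26/2229.15 = 793 J.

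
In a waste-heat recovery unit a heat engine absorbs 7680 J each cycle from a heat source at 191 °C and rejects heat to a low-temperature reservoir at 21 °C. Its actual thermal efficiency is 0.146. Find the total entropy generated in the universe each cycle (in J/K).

ΔS_univ ≈ 5.751 J/K

T_H = 191 °C → 191 + 273.15 = 464.15 K.
T_C = 21 °C → 21 + 273.15 = 294.15 K.
W = η·Q_H = 0.146 × 7680 = 1121 J, so Q_C = Q_H − W = 6559 J.
The hot reservoir loses entropy Q_H/T_H = 7680/464.15 = 16.55 J/K; the cold reservoir gains Q_C/T_C = 6559/294.15 = 22.30 J/K.
ΔS_univ = −Q_H/T_H + Q_C/T_C = 5.751 J/K (> 0, since η = 0.146 < η_Carnot = 0.366).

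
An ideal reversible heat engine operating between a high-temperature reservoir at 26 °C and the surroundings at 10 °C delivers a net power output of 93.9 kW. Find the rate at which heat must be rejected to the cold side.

T_H = 26 °C → 26 + 273.15 = 299.15 K.
T_C = 10 °C → 10 + 273.15 = 283.15 K.
The Carnot efficiency is η = 1 − T_C/T_H = 1 − 283.15/299.15 = 0.0535.
Since Q_C/Q_H = T_C/T_H and Q_H = W/η, Q_C = W·T_C/(T_H − T_C) = 93.9 × 283.15/16.00 = 1660 kW.

Q̇_C ≈ 1660 kW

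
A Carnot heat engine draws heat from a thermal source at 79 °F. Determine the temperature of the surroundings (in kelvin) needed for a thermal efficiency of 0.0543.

T_C ≈ 283 K

T_H = 79 °F → (79 − 32) × 5/9 = 26.11 °C = 299.26 K.
From η = 1 − T_C/T_H, T_C = T_H·(1 − η) = 299.26 × (1 − 0.0543) = 283 K.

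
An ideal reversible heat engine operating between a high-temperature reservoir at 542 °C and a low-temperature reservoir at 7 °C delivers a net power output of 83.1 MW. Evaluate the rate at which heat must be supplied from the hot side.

Q̇_H ≈ 127 MW

T_H = 542 °C → 542 + 273.15 = 815.15 K.
T_C = 7 °C → 7 + 273.15 = 280.15 K.
η_rev = 1 − T_C/T_H = 1 − 280.15/815.15 = 0.6563.
Q_H = W/η = 83.1/0.6563 = 127 MW.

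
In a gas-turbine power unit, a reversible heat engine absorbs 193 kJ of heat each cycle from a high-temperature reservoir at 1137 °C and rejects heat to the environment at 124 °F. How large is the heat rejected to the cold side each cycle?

Q_C ≈ 44.4 kJ

T_H = 1137 °C → 1137 + 273.15 = 1410.15 K.
T_C = 124 °F → (124 − 32) × 5/9 = 51.11 °C = 324.26 K.
For a reversible engine, η = 1 − T_C/T_H = 1 − 324.26/1410.15 = 0.7701.
For a reversible cycle Q_C/Q_H = T_C/T_H, so Q_C = 193 × 324.26/1410.15 = 44.4 kJ.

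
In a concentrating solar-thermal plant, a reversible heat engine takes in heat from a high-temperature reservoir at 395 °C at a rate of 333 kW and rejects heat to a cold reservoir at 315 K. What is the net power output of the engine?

Ẇ ≈ 176 kW

T_H = 395 °C → 395 + 273.15 = 668.15 K.
η_rev = 1 − T_C/T_H = 1 − 315.00/668.15 = 0.5285.
W = η·Q_H = 0.5285 × 333 = 176 kW.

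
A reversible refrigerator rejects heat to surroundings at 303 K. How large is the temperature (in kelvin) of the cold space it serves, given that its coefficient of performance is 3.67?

COP_R = T_C/(T_H − T_C) ⇒ T_C = T_H·COP_R/(1 + COP_R) = 303.00 × 3.67/(1 + 3.67) = 238 K.

T_C ≈ 238 K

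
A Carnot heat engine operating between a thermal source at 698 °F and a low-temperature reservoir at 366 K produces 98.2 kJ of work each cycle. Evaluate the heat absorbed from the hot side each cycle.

T_H = 698 °F → (698 − 32) × 5/9 = 370.00 °C = 643.15 K.
Since the cycle is reversible, η = 1 − T_C/T_H = 1 − 366.00/643.15 = 0.4309.
Q_H = W/η = 98.2/0.4309 = 228 kJ.

Q_H ≈ 228 kJ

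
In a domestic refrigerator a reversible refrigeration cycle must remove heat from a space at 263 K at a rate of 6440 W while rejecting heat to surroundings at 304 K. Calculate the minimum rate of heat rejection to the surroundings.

Q̇_H ≈ 7444 W

For a reversible cycle Q_H/Q_C = T_H/T_C, so Q_H = Q_C·T_H/T_C = 6440 × 304.00/263.00 = 7444 W.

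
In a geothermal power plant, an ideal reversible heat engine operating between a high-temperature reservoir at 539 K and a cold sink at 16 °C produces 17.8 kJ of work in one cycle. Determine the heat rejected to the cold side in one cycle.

T_C = 16 °C → 16 + 273.15 = 289.15 K.
Carnot efficiency: η = 1 − T_C/T_H = 1 − 289.15/539.00 = 0.4635.
Since Q_C/Q_H = T_C/T_H and Q_H = W/η, Q_C = W·T_C/(T_H − T_C) = 17.8 × 289.15/249.85 = 20.60 kJ.

Q_C ≈ 20.60 kJ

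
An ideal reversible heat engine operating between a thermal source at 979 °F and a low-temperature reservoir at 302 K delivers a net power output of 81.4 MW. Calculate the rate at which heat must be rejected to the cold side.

Q̇_C ≈ 49.44 MW

T_H = 979 °F → (979 − 32) × 5/9 = 526.11 °C = 799.26 K.
Carnot efficiency: η = 1 − T_C/T_H = 1 − 302.00/799.26 = 0.6222.
Since Q_C/Q_H = T_C/T_H and Q_H = W/η, Q_C = W·T_C/(T_H − T_C) = 81.4 × 302.00/497.26 = 49.44 MW.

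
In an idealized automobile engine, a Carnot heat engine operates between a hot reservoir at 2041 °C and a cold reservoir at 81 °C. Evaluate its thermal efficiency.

η ≈ 0.847

T_H = 2041 °C → 2041 + 273.15 = 2314.15 K.
T_C = 81 °C → 81 + 273.15 = 354.15 K.
η_rev = 1 − T_C/T_H = 1 − 354.15/2314.15 = 0.847.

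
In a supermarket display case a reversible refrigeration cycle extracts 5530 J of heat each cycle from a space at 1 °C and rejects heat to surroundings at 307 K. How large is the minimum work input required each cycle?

T_C = 1 °C → 1 + 273.15 = 274.15 K.
Carnot COP: COP_R = T_C/(T_H − T_C) = 274.15/32.85 = 8.3455.
W = Q_C/COP_R = 5530/8.3455 = 663 J.

W_in ≈ 663 J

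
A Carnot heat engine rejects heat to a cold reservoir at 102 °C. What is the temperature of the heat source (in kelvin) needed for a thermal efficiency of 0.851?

T_H ≈ 2520 K

T_C = 102 °C → 102 + 273.15 = 375.15 K.
From η = 1 − T_C/T_H, solving for T_H gives T_H = T_C/(1 − η) = 375.15/(1 − 0.851) = 2520 K.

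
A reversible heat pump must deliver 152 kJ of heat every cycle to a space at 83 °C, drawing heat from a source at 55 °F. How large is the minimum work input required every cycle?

W_in ≈ 30.0 kJ

T_H = 83 °C → 83 + 273.15 = 356.15 K.
T_C = 55 °F → (55 − 32) × 5/9 = 12.78 °C = 285.93 K.
For a reversible heat pump, COP_HP = T_H/(T_H − T_C) = 356.15/70.22 = 5.0718.
W = Q_H/COP_HP = 152/5.0718 = 30.0 kJ.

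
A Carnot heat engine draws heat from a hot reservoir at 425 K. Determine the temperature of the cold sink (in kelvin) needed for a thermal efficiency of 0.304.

T_C ≈ 296 K

From η = 1 − T_C/T_H, T_C = T_H·(1 − η) = 425.00 × (1 − 0.304) = 296 K.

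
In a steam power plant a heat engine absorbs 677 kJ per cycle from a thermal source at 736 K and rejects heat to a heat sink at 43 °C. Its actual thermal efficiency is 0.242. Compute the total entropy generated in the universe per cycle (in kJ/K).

ΔS_univ ≈ 0.703 kJ/K

T_C = 43 °C → 43 + 273.15 = 316.15 K.
W = η·Q_H = 0.242 × 677 = 163.8 kJ, so Q_C = Q_H − W = 513.2 kJ.
Entropy balance on the reservoirs: −Q_H/T_H = -0.9198 kJ/K, +Q_C/T_C = 1.623 kJ/K.
ΔS_univ = −Q_H/T_H + Q_C/T_C = 0.703 kJ/K (> 0, since η = 0.242 < η_Carnot = 0.570).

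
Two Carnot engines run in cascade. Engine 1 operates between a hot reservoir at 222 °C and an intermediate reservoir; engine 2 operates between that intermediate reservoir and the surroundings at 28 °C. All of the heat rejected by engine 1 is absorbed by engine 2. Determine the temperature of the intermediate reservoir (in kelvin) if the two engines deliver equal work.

T_H = 222 °C → 222 + 273.15 = 495.15 K.
T_C = 28 °C → 28 + 273.15 = 301.15 K.
For reversible stages Q_m = Q_H·(T_m/T_H). Setting W₁ = Q_H(1 − T_m/T_H) equal to W₂ = Q_m(1 − T_C/T_m) = Q_H·(T_m − T_C)/T_H gives T_H − T_m = T_m − T_C, so T_m = (T_H + T_C)/2 = (495.15 + 301.15)/2 = 398 K.

T_m ≈ 398 K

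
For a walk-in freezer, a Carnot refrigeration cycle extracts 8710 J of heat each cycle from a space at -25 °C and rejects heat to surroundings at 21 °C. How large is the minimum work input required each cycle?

W_in ≈ 1610 J

T_H = 21 °C → 21 + 273.15 = 294.15 K.
T_C = -25 °C → -25 + 273.15 = 248.15 K.
Carnot COP: COP_R = T_C/(T_H − T_C) = 248.15/46.00 = 5.3946.
W = Q_C/COP_R = 8710/5.3946 = 1610 J.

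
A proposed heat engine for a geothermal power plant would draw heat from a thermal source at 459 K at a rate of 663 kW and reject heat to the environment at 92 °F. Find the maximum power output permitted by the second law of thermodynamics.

T_C = 92 °F → (92 − 32) × 5/9 = 33.33 °C = 306.48 K.
The upper bound on efficiency is η_max = 1 − T_C/T_H = 1 − 306.48/459.00 = 0.3323.
W_max = η_max · Q_H = 0.3323 × 663 = 220 kW.

Ẇ_max ≈ 220 kW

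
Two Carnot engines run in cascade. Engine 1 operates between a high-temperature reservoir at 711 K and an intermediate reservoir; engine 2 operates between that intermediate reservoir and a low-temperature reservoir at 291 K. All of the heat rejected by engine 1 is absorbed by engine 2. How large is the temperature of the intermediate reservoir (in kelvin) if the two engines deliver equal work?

For reversible stages Q_m = Q_H·(T_m/T_H). Setting W₁ = Q_H(1 − T_m/T_H) equal to W₂ = Q_m(1 − T_C/T_m) = Q_H·(T_m − T_C)/T_H gives T_H − T_m = T_m − T_C, so T_m = (T_H + T_C)/2 = (711.00 + 291.00)/2 = 501.0 K.

T_m ≈ 501.0 K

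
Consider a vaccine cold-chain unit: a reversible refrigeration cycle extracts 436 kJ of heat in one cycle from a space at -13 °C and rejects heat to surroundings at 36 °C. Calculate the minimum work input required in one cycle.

T_H = 36 °C → 36 + 273.15 = 309.15 K.
T_C = -13 °C → -13 + 273.15 = 260.15 K.
COP_R = T_C/(T_H − T_C) = 260.15/49.00 = 5.3092.
W = Q_C/COP_R = 436/5.3092 = 82.1 kJ.

W_in ≈ 82.1 kJ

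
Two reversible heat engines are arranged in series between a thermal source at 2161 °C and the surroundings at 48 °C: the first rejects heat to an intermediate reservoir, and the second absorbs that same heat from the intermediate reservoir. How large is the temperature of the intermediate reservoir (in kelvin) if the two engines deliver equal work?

T_H = 2161 °C → 2161 + 273.15 = 2434.15 K.
T_C = 48 °C → 48 + 273.15 = 321.15 K.
For reversible stages Q_m = Q_H·(T_m/T_H). Setting W₁ = Q_H(1 − T_m/T_H) equal to W₂ = Q_m(1 − T_C/T_m) = Q_H·(T_m − T_C)/T_H gives T_H − T_m = T_m − T_C, so T_m = (T_H + T_C)/2 = (2434.15 + 321.15)/2 = 1380 K.

T_m ≈ 1380 K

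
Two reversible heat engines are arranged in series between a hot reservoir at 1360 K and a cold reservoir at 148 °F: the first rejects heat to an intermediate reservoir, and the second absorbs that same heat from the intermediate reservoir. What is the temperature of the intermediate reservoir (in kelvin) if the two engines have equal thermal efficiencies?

T_m ≈ 678 K

T_C = 148 °F → (148 − 32) × 5/9 = 64.44 °C = 337.59 K.
Equal efficiencies require 1 − T_m/T_H = 1 − T_C/T_m, i.e. T_m/T_H = T_C/T_m, so T_m = √(T_H·T_C) = √(1360.00 × 337.59) = 678 K.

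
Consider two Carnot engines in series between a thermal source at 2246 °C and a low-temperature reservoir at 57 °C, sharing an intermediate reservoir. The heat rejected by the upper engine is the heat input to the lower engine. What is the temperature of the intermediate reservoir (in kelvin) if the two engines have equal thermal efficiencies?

T_m ≈ 912.0 K

T_H = 2246 °C → 2246 + 273.15 = 2519.15 K.
T_C = 57 °C → 57 + 273.15 = 330.15 K.
Equal efficiencies require 1 − T_m/T_H = 1 − T_C/T_m, i.e. T_m/T_H = T_C/T_m, so T_m = √(T_H·T_C) = √(2519.15 × 330.15) = 912.0 K.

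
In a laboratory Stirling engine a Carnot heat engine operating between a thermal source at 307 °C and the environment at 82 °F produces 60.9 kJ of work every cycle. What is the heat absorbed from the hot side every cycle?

T_H = 307 °C → 307 + 273.15 = 580.15 K.
T_C = 82 °F → (82 − 32) × 5/9 = 27.78 °C = 300.93 K.
η_rev = 1 − T_C/T_H = 1 − 300.93/580.15 = 0.4813.
Q_H = W/η = 60.9/0.4813 = 127 kJ.

Q_H ≈ 127 kJ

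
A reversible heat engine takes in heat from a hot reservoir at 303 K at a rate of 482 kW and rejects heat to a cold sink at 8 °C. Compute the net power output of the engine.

T_C = 8 °C → 8 + 273.15 = 281.15 K.
Carnot efficiency: η = 1 − T_C/T_H = 1 − 281.15/303.00 = 0.0721.
W = η·Q_H = 0.0721 × 482 = 34.8 kW.

Ẇ ≈ 34.8 kW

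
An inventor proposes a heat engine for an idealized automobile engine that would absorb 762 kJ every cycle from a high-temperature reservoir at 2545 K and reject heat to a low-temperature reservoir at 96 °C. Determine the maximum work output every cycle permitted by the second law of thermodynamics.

T_C = 96 °C → 96 + 273.15 = 369.15 K.
The second-law ceiling is the Carnot efficiency, η_max = 1 − T_C/T_H = 1 − 369.15/2545.00 = 0.8550.
W_max = η_max · Q_H = 0.8550 × 762 = 651 kJ.

W_max ≈ 651 kJ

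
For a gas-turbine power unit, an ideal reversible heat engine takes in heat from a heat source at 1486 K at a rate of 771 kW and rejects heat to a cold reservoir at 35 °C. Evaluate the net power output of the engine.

Ẇ ≈ 611 kW

T_C = 35 °C → 35 + 273.15 = 308.15 K.
Since the cycle is reversible, η = 1 − T_C/T_H = 1 − 308.15/1486.00 = 0.7926.
W = η·Q_H = 0.7926 × 771 = 611 kW.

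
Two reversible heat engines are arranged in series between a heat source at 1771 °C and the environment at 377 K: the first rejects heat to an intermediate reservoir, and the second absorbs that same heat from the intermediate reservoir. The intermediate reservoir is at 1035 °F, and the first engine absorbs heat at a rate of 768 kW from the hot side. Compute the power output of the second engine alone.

Ẇ₂ ≈ 170 kW

T_H = 1771 °C → 1771 + 273.15 = 2044.15 K.
T_m = 1035 °F → (1035 − 32) × 5/9 = 557.22 °C = 830.37 K.
Heat entering the second stage: Q_m = Q_H·(T_m/T_H) = 768 × 830.37/2044.15 = 312 kW.
Second-stage efficiency η₂ = 1 − T_C/T_m = 1 − 377.00/830.37 = 0.5460, so W₂ = η₂·Q_m = 170 kW.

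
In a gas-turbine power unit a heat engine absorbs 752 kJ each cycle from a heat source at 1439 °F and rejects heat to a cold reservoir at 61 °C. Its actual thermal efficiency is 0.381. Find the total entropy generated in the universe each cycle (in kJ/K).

ΔS_univ ≈ 0.6801 kJ/K

T_H = 1439 °F → (1439 − 32) × 5/9 = 781.67 °C = 1054.82 K.
T_C = 61 °C → 61 + 273.15 = 334.15 K.
W = η·Q_H = 0.381 × 752 = 286.5 kJ, so Q_C = Q_H − W = 465.5 kJ.
The hot reservoir loses entropy Q_H/T_H = 752/1054.82 = 0.7129 kJ/K; the cold reservoir gains Q_C/T_C = 465.5/334.15 = 1.393 kJ/K.
ΔS_univ = −Q_H/T_H + Q_C/T_C = 0.6801 kJ/K (> 0, since η = 0.381 < η_Carnot = 0.683).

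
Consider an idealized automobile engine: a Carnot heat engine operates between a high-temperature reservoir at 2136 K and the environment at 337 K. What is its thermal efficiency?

For a reversible engine, η = 1 − T_C/T_H = 1 − 337.00/2136.00 = 0.842.

η ≈ 0.842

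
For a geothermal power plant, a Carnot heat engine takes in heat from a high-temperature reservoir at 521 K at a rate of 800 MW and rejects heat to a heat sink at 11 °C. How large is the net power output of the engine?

Ẇ ≈ 364 MW

T_C = 11 °C → 11 + 273.15 = 284.15 K.
Carnot efficiency: η = 1 − T_C/T_H = 1 − 284.15/521.00 = 0.4546.
W = η·Q_H = 0.4546 × 800 = 364 MW.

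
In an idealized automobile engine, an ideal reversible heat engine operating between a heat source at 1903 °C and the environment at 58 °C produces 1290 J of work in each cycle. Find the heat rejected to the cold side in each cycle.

Q_C ≈ 232 J

T_H = 1903 °C → 1903 + 273.15 = 2176.15 K.
T_C = 58 °C → 58 + 273.15 = 331.15 K.
The Carnot efficiency is η = 1 − T_C/T_H = 1 − 331.15/2176.15 = 0.8478.
Since Q_C/Q_H = T_C/T_H and Q_H = W/η, Q_C = W·T_C/(T_H − T_C) = 1290 × 331.15/1845.00 = 232 J.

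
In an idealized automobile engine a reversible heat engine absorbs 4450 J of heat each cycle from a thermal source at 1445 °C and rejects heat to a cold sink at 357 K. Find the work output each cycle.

T_H = 1445 °C → 1445 + 273.15 = 1718.15 K.
The Carnot efficiency is η = 1 − T_C/T_H = 1 − 357.00/1718.15 = 0.7922.
W = η·Q_H = 0.7922 × 4450 = 3530 J.

W ≈ 3530 J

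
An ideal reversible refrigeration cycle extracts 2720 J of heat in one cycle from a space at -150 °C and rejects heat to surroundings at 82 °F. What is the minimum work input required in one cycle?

W_in ≈ 3930 J

T_H = 82 °F → (82 − 32) × 5/9 = 27.78 °C = 300.93 K.
T_C = -150 °C → -150 + 273.15 = 123.15 K.
Carnot COP: COP_R = T_C/(T_H − T_C) = 123.15/177.78 = 0.6927.
W = Q_C/COP_R = 2720/0.6927 = 3930 J.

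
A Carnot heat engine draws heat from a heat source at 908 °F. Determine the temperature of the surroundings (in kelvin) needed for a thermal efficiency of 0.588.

T_C ≈ 313.0 K

T_H = 908 °F → (908 − 32) × 5/9 = 486.67 °C = 759.82 K.
From η = 1 − T_C/T_H, T_C = T_H·(1 − η) = 759.82 × (1 − 0.588) = 313.0 K.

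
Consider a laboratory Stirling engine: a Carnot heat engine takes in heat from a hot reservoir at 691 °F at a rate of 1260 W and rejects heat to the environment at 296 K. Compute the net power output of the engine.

T_H = 691 °F → (691 − 32) × 5/9 = 366.11 °C = 639.26 K.
Since the cycle is reversible, η = 1 − T_C/T_H = 1 − 296.00/639.26 = 0.5370.
W = η·Q_H = 0.5370 × 1260 = 676.6 W.

Ẇ ≈ 676.6 W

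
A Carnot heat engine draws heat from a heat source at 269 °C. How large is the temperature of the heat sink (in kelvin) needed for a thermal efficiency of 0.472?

T_C ≈ 286.3 K

T_H = 269 °C → 269 + 273.15 = 542.15 K.
From η = 1 − T_C/T_H, T_C = T_H·(1 − η) = 542.15 × (1 − 0.472) = 286.3 K.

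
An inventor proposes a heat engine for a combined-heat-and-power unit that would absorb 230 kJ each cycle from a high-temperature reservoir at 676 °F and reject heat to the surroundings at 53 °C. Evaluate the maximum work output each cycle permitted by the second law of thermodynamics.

T_H = 676 °F → (676 − 32) × 5/9 = 357.78 °C = 630.93 K.
T_C = 53 °C → 53 + 273.15 = 326.15 K.
By the Carnot theorem, η_max = 1 − T_C/T_H = 1 − 326.15/630.93 = 0.4831.
W_max = η_max · Q_H = 0.4831 × 230 = 111 kJ.

W_max ≈ 111 kJ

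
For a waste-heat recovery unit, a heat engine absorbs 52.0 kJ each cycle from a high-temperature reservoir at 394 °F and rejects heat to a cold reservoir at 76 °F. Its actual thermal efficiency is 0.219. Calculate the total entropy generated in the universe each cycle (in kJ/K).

ΔS_univ ≈ 0.0268 kJ/K

T_H = 394 °F → (394 − 32) × 5/9 = 201.11 °C = 474.26 K.
T_C = 76 °F → (76 − 32) × 5/9 = 24.44 °C = 297.59 K.
W = η·Q_H = 0.219 × 52.0 = 11.39 kJ, so Q_C = Q_H − W = 40.61 kJ.
Reservoir entropy changes: ΔS_H = −Q_H/T_H = −52.0/474.26 = -0.1096 kJ/K and ΔS_C = +Q_C/T_C = 40.61/297.59 = 0.1365 kJ/K.
ΔS_univ = −Q_H/T_H + Q_C/T_C = 0.0268 kJ/K (> 0, since η = 0.219 < η_Carnot = 0.373).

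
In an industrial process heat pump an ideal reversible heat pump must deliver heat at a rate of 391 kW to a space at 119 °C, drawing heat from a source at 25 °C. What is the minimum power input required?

T_H = 119 °C → 119 + 273.15 = 392.15 K.
T_C = 25 °C → 25 + 273.15 = 298.15 K.
For a reversible heat pump, COP_HP = T_H/(T_H − T_C) = 392.15/94.00 = 4.1718.
W = Q_H/COP_HP = 391/4.1718 = 93.7 kW.

Ẇ_in ≈ 93.7 kW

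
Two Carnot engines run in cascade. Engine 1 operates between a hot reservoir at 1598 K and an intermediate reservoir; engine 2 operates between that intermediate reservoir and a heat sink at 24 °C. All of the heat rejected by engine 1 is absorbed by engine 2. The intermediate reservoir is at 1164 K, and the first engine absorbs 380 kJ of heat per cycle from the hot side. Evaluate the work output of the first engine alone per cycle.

W₁ ≈ 103.2 kJ

T_C = 24 °C → 24 + 273.15 = 297.15 K.
First-stage efficiency η₁ = 1 − T_m/T_H = 1 − 1164.00/1598.00 = 0.2716.
W₁ = η₁·Q_H = 0.2716 × 380 = 103.2 kJ.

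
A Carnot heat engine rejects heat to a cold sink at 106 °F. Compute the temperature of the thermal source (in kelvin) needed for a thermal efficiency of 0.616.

T_H ≈ 818 K

T_C = 106 °F → (106 − 32) × 5/9 = 41.11 °C = 314.26 K.
From η = 1 − T_C/T_H, solving for T_H gives T_H = T_C/(1 − η) = 314.26/(1 − 0.616) = 818 K.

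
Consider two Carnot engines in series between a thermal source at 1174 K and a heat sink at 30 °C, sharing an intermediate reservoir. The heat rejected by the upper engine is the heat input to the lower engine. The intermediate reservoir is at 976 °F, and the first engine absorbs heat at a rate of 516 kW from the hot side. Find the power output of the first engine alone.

T_C = 30 °C → 30 + 273.15 = 303.15 K.
T_m = 976 °F → (976 − 32) × 5/9 = 524.44 °C = 797.59 K.
First-stage efficiency η₁ = 1 − T_m/T_H = 1 − 797.59/1174.00 = 0.3206.
W₁ = η₁·Q_H = 0.3206 × 516 = 165 kW.

Ẇ₁ ≈ 165 kW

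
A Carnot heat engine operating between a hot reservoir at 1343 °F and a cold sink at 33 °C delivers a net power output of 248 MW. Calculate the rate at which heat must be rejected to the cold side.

T_H = 1343 °F → (1343 − 32) × 5/9 = 728.33 °C = 1001.48 K.
T_C = 33 °C → 33 + 273.15 = 306.15 K.
Since the cycle is reversible, η = 1 − T_C/T_H = 1 − 306.15/1001.48 = 0.6943.
Since Q_C/Q_H = T_C/T_H and Q_H = W/η, Q_C = W·T_C/(T_H − T_C) = 248 × 306.15/695.33 = 109 MW.

Q̇_C ≈ 109 MW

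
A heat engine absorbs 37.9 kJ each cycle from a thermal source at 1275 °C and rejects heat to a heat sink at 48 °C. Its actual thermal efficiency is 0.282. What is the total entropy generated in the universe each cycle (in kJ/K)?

T_H = 1275 °C → 1275 + 273.15 = 1548.15 K.
T_C = 48 °C → 48 + 273.15 = 321.15 K.
W = η·Q_H = 0.282 × 37.9 = 10.69 kJ, so Q_C = Q_H − W = 27.21 kJ.
The hot reservoir loses entropy Q_H/T_H = 37.9/1548.15 = 0.02448 kJ/K; the cold reservoir gains Q_C/T_C = 27.21/321.15 = 0.08473 kJ/K.
ΔS_univ = −Q_H/T_H + Q_C/T_C = 0.06025 kJ/K (> 0, since η = 0.282 < η_Carnot = 0.793).

ΔS_univ ≈ 0.06025 kJ/K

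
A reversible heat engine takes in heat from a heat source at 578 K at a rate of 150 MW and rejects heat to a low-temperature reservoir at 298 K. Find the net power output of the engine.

For a reversible engine, η = 1 − T_C/T_H = 1 − 298.00/578.00 = 0.4844.
W = η·Q_H = 0.4844 × 150 = 72.7 MW.

Ẇ ≈ 72.7 MW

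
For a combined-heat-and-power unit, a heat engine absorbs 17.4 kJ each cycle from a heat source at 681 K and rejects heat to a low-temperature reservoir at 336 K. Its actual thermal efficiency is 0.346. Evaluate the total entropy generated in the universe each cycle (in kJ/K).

W = η·Q_H = 0.346 × 17.4 = 6.020 kJ, so Q_C = Q_H − W = 11.38 kJ.
Entropy balance on the reservoirs: −Q_H/T_H = -0.02555 kJ/K, +Q_C/T_C = 0.03387 kJ/K.
ΔS_univ = −Q_H/T_H + Q_C/T_C = 0.00832 kJ/K (> 0, since η = 0.346 < η_Carnot = 0.507).

ΔS_univ ≈ 0.00832 kJ/K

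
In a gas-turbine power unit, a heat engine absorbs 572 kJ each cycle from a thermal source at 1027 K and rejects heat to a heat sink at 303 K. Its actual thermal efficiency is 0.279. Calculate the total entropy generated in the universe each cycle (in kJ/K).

W = η·Q_H = 0.279 × 572 = 159.6 kJ, so Q_C = Q_H − W = 412.4 kJ.
Entropy balance on the reservoirs: −Q_H/T_H = -0.5570 kJ/K, +Q_C/T_C = 1.361 kJ/K.
ΔS_univ = −Q_H/T_H + Q_C/T_C = 0.804 kJ/K (> 0, since η = 0.279 < η_Carnot = 0.705).

ΔS_univ ≈ 0.804 kJ/K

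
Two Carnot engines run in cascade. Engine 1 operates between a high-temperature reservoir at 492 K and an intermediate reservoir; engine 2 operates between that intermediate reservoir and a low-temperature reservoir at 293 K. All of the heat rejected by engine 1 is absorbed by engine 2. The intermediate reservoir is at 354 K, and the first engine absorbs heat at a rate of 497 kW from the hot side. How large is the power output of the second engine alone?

Heat entering the second stage: Q_m = Q_H·(T_m/T_H) = 497 × 354.00/492.00 = 357.6 kW.
Second-stage efficiency η₂ = 1 − T_C/T_m = 1 − 293.00/354.00 = 0.1723, so W₂ = η₂·Q_m = 61.62 kW.

Ẇ₂ ≈ 61.62 kW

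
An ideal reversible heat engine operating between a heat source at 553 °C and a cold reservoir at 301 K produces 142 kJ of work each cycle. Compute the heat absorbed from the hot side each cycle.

Q_H ≈ 223 kJ

T_H = 553 °C → 553 + 273.15 = 826.15 K.
Carnot efficiency: η = 1 − T_C/T_H = 1 − 301.00/826.15 = 0.6357.
Q_H = W/η = 142/0.6357 = 223 kJ.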